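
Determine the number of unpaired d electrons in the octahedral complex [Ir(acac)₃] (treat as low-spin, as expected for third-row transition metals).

0

Each acac⁻ contributes -1; 3 × (-1) = -3. With overall charge +0, Ir is in the +3 oxidation state.
Ir is in group 9, so Ir³⁺ is d⁶ (9 − 3 = 6).
Configuration: t2g^6 e_g^0, giving 0 unpaired electrons.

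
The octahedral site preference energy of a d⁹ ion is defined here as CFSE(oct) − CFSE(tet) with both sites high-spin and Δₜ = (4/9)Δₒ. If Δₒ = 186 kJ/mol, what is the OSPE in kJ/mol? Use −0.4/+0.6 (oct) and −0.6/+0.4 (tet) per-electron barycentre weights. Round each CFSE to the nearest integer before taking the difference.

In an octahedral site d⁹ (HS) is t₂g⁶ eg³, giving CFSE(oct) = -0.6Δₒ = -112 kJ/mol.
Tetrahedral e⁴ t₂⁵ gives -0.4Δₜ = -0.4 × (4/9) × 186 = -33 kJ/mol.
Subtracting, OSPE = -112 − (-33) = -79 kJ/mol.

-79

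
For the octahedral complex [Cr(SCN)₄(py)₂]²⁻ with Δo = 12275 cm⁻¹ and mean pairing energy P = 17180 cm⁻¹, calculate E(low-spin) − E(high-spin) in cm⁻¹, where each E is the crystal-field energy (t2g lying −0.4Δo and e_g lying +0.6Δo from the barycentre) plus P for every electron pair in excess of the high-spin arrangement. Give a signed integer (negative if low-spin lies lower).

Ligand charges: 4×(-1) from SCN⁻ and 2×(+0) from py sum to -4; with overall charge -2, Cr is +2.
Cr²⁺: group 6, so d-count = 6 − 2 = 4.
High-spin d⁴ fills as t2g^3 e_g^1 with CFSE 3(−0.4) + 1(+0.6) = -0.6Δo = -7365 cm⁻¹.
Low-spin: t2g^4 e_g^0, orbital CFSE = -1.6Δo = -19640 cm⁻¹; plus 1 excess pair × P = +17180 cm⁻¹; total -2460 cm⁻¹.
Thus E(LS) − E(HS) = 4905 cm⁻¹.

4905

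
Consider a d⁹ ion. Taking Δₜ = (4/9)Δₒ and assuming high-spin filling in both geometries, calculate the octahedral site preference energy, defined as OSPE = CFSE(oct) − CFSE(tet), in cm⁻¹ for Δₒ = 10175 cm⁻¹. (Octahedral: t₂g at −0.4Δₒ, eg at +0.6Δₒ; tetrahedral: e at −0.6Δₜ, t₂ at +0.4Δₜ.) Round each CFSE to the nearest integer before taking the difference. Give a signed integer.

Octahedral high-spin t₂g⁶ eg³: CFSE = -0.6 × 10175 = -6105 cm⁻¹.
Tetrahedral e⁴ t₂⁵ gives -0.4Δₜ = -0.4 × (4/9) × 10175 = -1809 cm⁻¹.
OSPE = -6105 − (-1809) = -4296 cm⁻¹.

-4296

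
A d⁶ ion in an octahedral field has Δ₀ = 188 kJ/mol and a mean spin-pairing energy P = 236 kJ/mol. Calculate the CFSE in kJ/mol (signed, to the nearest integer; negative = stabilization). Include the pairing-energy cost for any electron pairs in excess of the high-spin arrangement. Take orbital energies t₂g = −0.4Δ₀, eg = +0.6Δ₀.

-75

With Δ₀ < P the complex is high-spin.
Filling d⁶ accordingly: t₂g⁴ eg².
Orbital CFSE = -0.4Δ₀ = -0.4 × 188 = -75 kJ/mol.
High-spin has no excess pairs, so no pairing correction applies.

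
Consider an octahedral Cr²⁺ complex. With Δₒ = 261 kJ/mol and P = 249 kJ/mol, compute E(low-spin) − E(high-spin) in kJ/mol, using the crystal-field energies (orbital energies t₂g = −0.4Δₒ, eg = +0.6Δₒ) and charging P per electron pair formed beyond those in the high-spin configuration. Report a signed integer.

-12

Cr is in group 6, so Cr²⁺ is d⁴ (6 − 2 = 4).
In the high-spin limit (t₂g³ eg¹) the orbital term is -0.6Δₒ = -157 kJ/mol, with no excess pairing.
For low-spin the configuration is t₂g⁴ eg⁰: orbital energy -1.6 × 261 = -418 kJ/mol, and 1 additional pair relative to high-spin adds 249 kJ/mol, giving -169 kJ/mol.
Thus E(LS) − E(HS) = -12 kJ/mol.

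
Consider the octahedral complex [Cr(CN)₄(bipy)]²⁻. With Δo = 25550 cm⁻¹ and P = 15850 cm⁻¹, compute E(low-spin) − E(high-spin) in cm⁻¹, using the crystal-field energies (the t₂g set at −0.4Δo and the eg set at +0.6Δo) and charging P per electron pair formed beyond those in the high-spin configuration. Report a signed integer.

Ligand charges: 4×(-1) from CN⁻ and 1×(+0) from bipy sum to -4; with overall charge -2, Cr is +2.
Group 6 minus oxidation state +2 gives a d⁴ configuration for Cr²⁺.
In the high-spin limit (t₂g³ eg¹) the orbital term is -0.6Δo = -15330 cm⁻¹, with no excess pairing.
Low-spin t₂g⁴ eg⁰ gives -1.6Δo = -40880 cm⁻¹, but forming 1 extra pair costs 1P = 15850 cm⁻¹, so E(LS) = -40880 + 15850 = -25030 cm⁻¹.
The difference is -25030 − (-15330) = -9700 cm⁻¹, so low-spin lies lower.

-9700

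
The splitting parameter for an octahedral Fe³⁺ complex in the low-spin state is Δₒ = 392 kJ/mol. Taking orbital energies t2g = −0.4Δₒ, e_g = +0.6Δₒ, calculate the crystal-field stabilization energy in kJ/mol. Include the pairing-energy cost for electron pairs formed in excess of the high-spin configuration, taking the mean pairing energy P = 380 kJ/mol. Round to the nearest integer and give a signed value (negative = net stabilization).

-24

Group 8 minus oxidation state +3 gives a d⁵ configuration for Fe³⁺.
The d⁵ electrons fill as t2g^5 e_g^0.
CFSE(orbital) = 5×(-0.4Δₒ) + 0×(0.6Δₒ) = -2.0Δₒ; with Δₒ = 392 kJ/mol that is -784 kJ/mol.
High-spin d⁵ would be t2g^3 e_g^2 with 0 pairs; low-spin has 2, so 2 excess pairs cost +2P = +760 kJ/mol.
Combining: -784 + 760 = -24 kJ/mol.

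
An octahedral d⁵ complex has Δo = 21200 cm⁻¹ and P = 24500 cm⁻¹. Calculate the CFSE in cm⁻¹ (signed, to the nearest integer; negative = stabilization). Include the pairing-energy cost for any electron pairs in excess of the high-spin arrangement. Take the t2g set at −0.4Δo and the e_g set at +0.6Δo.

0

Since Δo = 21200 cm⁻¹ < P = 24500 cm⁻¹, the complex adopts the high-spin configuration.
That gives t2g^3 e_g^2.
Orbital CFSE = 0.0Δo = 0.0 × 21200 = 0 cm⁻¹.
High-spin has no excess pairs, so no pairing correction applies.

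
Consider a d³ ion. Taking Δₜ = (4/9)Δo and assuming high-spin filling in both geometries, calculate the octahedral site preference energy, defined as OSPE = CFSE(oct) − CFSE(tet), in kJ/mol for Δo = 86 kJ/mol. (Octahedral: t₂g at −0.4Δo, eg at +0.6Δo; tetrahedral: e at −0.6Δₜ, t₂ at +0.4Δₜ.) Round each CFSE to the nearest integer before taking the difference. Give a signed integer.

-72

Octahedral (high-spin): t2g^3 e_g^0, CFSE = 3(−0.4) + 0(+0.6) = -1.2Δo = -1.2 × 86 = -103 kJ/mol.
Tetrahedral: e^2 t2^1, CFSE = 2(−0.6) + 1(+0.4) = -0.8Δₜ = -0.8 × (4/9) × 86 = -31 kJ/mol.
Subtracting, OSPE = -103 − (-31) = -72 kJ/mol.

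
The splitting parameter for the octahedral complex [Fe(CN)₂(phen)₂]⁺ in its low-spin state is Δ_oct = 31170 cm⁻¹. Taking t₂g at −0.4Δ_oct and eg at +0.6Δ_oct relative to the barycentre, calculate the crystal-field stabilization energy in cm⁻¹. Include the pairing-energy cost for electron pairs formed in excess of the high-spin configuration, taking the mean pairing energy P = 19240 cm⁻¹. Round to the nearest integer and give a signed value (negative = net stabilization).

-23860

Ligand charges: 2×(-1) from CN⁻ and 2×(+0) from phen sum to -2; with overall charge +1, Fe is +3.
Group 8 minus oxidation state +3 gives a d⁵ configuration for Fe³⁺.
The d⁵ electrons fill as t₂g⁵ eg⁰.
Orbital CFSE = 5(-0.4) + 0(0.6) = -2.0Δ_oct = -2.0 × 31170 = -62340 cm⁻¹.
Relative to high-spin t₂g³ eg² (0 paired), the low-spin configuration has 2 additional pairs, contributing +2 × 19240 = +38480 cm⁻¹.
Net CFSE = -62340 + 38480 = -23860 cm⁻¹.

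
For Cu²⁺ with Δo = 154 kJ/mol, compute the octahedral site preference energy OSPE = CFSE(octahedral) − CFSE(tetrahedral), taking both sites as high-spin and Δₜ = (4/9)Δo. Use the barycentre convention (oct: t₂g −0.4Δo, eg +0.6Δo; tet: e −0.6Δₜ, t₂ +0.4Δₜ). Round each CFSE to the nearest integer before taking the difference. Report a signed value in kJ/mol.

-65

Group 11 minus oxidation state +2 gives a d⁹ configuration for Cu²⁺.
Octahedral (high-spin): t₂g⁶ eg³, CFSE = 6(−0.4) + 3(+0.6) = -0.6Δo = -0.6 × 154 = -92 kJ/mol.
Tetrahedral e⁴ t₂⁵ gives -0.4Δₜ = -0.4 × (4/9) × 154 = -27 kJ/mol.
OSPE = CFSE(oct) − CFSE(tet) = -92 − (-27) = -65 kJ/mol.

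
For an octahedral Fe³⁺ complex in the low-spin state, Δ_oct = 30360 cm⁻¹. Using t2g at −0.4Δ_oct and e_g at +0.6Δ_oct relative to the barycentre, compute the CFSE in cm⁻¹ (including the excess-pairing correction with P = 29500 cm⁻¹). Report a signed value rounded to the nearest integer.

-1720

Fe³⁺: group 8, so d-count = 8 − 3 = 5.
Configuration: t2g^5 e_g^0.
CFSE(orbital) = 5×(-0.4Δ_oct) + 0×(0.6Δ_oct) = -2.0Δ_oct; with Δ_oct = 30360 cm⁻¹ that is -60720 cm⁻¹.
Relative to high-spin t2g^3 e_g^2 (0 paired), the low-spin configuration has 2 additional pairs, contributing +2 × 29500 = +59000 cm⁻¹.
Net CFSE = -60720 + 59000 = -1720 cm⁻¹.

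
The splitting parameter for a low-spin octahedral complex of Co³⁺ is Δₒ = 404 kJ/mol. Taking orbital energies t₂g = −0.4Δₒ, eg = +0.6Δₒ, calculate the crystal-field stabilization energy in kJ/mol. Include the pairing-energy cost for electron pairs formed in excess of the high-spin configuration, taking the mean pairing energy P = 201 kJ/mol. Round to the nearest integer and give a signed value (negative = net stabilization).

Group 9 minus oxidation state +3 gives a d⁶ configuration for Co³⁺.
Electron filling gives t₂g⁶ eg⁰.
CFSE(orbital) = 6×(-0.4Δₒ) + 0×(0.6Δₒ) = -2.4Δₒ; with Δₒ = 404 kJ/mol that is -970 kJ/mol.
Pairing penalty: 3 pairs vs 1 in the high-spin reference → 2 extra × P = 402 kJ/mol.
Combining: -970 + 402 = -568 kJ/mol.

-568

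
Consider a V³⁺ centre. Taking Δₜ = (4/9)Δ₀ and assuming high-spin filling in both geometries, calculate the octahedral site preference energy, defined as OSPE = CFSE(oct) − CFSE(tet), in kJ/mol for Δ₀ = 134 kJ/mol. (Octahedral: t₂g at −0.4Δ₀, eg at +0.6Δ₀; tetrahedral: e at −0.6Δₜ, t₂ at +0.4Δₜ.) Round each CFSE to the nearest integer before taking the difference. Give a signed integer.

V³⁺: group 5, so d-count = 5 − 3 = 2.
Octahedral (high-spin): t2g^2 e_g^0, CFSE = 2(−0.4) + 0(+0.6) = -0.8Δ₀ = -0.8 × 134 = -107 kJ/mol.
In a tetrahedral site the filling is e^2 t2^0: CFSE(tet) = -1.2Δₜ = -1.2 × (4/9)(134) = -71 kJ/mol.
Subtracting, OSPE = -107 − (-71) = -36 kJ/mol.

-36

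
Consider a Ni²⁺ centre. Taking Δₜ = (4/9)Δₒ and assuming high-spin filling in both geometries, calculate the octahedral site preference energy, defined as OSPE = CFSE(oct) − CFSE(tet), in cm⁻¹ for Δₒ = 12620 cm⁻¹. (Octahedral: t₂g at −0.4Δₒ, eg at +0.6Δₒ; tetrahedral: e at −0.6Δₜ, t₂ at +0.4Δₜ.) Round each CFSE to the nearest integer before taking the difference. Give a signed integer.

-10657

Ni is in group 10, so Ni²⁺ is d⁸ (10 − 2 = 8).
Octahedral (high-spin): t₂g⁶ eg², CFSE = 6(−0.4) + 2(+0.6) = -1.2Δₒ = -1.2 × 12620 = -15144 cm⁻¹.
Tetrahedral e⁴ t₂⁴ gives -0.8Δₜ = -0.8 × (4/9) × 12620 = -4487 cm⁻¹.
Subtracting, OSPE = -15144 − (-4487) = -10657 cm⁻¹.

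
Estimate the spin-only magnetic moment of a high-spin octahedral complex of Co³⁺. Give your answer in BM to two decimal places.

Co sits in group 9; removing 3 electrons leaves Co³⁺ with 9 − 3 = 6 d electrons.
Configuration: t₂g⁴ eg² → 4 unpaired electrons.
μ(spin-only) = √[4(4+2)] = √24 ≈ 4.90 BM.

4.90 BM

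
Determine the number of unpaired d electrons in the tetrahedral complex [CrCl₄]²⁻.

Each Cl⁻ contributes -1; 4 × (-1) = -4. With overall charge -2, Cr is in the +2 oxidation state.
Cr sits in group 6; removing 2 electrons leaves Cr²⁺ with 6 − 2 = 4 d electrons.
Tetrahedral splitting is small, so the complex is high-spin.
Configuration: e² t₂², giving 4 unpaired electrons.

4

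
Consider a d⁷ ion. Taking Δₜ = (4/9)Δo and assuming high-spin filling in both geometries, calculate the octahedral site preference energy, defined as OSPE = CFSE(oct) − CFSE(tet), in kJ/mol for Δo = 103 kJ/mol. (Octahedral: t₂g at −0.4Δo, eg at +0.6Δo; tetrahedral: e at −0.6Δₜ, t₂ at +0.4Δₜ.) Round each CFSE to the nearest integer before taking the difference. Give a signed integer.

In an octahedral site d⁷ (HS) is t₂g⁵ eg², giving CFSE(oct) = -0.8Δo = -82 kJ/mol.
Tetrahedral e⁴ t₂³ gives -1.2Δₜ = -1.2 × (4/9) × 103 = -55 kJ/mol.
OSPE = -82 − (-55) = -27 kJ/mol.

-27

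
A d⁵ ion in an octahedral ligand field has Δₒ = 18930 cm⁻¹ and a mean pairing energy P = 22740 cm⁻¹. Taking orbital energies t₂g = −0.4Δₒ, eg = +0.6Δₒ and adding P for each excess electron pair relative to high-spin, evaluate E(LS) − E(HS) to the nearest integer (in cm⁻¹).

In the high-spin limit (t₂g³ eg²) the orbital term is 0.0Δₒ = 0 cm⁻¹, with no excess pairing.
Low-spin: t₂g⁵ eg⁰, orbital CFSE = -2.0Δₒ = -37860 cm⁻¹; plus 2 excess pairs × P = +45480 cm⁻¹; total 7620 cm⁻¹.
The difference is 7620 − (0) = 7620 cm⁻¹, so high-spin lies lower.

7620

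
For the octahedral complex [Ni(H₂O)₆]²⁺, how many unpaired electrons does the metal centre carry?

2

H₂O is neutral, so the +2 overall charge sits on Ni: oxidation state +2.
Ni sits in group 10; removing 2 electrons leaves Ni²⁺ with 10 − 2 = 8 d electrons.
Configuration: t₂g⁶ eg², giving 2 unpaired electrons.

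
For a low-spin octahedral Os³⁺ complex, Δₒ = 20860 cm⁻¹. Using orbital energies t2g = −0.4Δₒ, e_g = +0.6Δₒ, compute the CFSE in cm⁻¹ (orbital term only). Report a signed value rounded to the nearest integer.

-41720

Os³⁺: group 8, so d-count = 8 − 3 = 5.
Configuration: t2g^5 e_g^0.
The orbital stabilization is -2.0Δₒ = -2.0 × 20860 = -41720 cm⁻¹.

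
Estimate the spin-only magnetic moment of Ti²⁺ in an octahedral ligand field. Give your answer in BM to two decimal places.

2.83 BM

Ti²⁺: group 4, so d-count = 4 − 2 = 2.
Configuration: t₂g² eg⁰ → 2 unpaired electrons.
μ(spin-only) = √[2(2+2)] = √8 ≈ 2.83 BM.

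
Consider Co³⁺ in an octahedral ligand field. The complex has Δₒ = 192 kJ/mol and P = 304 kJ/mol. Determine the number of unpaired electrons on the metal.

Group 9 minus oxidation state +3 gives a d⁶ configuration for Co³⁺.
With Δₒ < P the complex is high-spin.
Filling d⁶ accordingly: t₂g⁴ eg².
Unpaired electrons: 4.

4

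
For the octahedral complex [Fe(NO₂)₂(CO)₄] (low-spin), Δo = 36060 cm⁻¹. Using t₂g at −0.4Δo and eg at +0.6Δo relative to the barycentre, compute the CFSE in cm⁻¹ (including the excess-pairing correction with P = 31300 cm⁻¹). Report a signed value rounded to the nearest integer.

Ligand charges: 2×(-1) from NO₂⁻ and 4×(+0) from CO sum to -2; with overall charge +0, Fe is +2.
Fe sits in group 8; removing 2 electrons leaves Fe²⁺ with 8 − 2 = 6 d electrons.
Configuration: t₂g⁶ eg⁰.
The orbital stabilization is -2.4Δo = -2.4 × 36060 = -86544 cm⁻¹.
High-spin d⁶ would be t₂g⁴ eg² with 1 pair; low-spin has 3, so 2 excess pairs cost +2P = +62600 cm⁻¹.
Overall CFSE = -86544 + 62600 = -23944 cm⁻¹.

-23944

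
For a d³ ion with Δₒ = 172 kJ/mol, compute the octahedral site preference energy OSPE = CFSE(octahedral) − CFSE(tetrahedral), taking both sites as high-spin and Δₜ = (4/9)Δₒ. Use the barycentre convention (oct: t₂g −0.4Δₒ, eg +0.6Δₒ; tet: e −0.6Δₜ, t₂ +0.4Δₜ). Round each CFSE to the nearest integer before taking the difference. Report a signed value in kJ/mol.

-145

Octahedral (high-spin): t₂g³ eg⁰, CFSE = 3(−0.4) + 0(+0.6) = -1.2Δₒ = -1.2 × 172 = -206 kJ/mol.
Tetrahedral e² t₂¹ gives -0.8Δₜ = -0.8 × (4/9) × 172 = -61 kJ/mol.
OSPE = -206 − (-61) = -145 kJ/mol.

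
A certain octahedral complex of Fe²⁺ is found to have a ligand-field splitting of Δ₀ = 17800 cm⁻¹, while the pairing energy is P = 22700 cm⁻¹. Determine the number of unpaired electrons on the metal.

4

Fe²⁺: group 8, so d-count = 8 − 2 = 6.
Since Δ₀ = 17800 cm⁻¹ < P = 22700 cm⁻¹, the complex adopts the high-spin configuration.
Configuration: t₂g⁴ eg².
Unpaired electrons: 4.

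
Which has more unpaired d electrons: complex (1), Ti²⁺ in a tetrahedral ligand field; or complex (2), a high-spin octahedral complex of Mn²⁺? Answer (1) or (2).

(1): Ti sits in group 4; removing 2 electrons leaves Ti²⁺ with 4 − 2 = 2 d electrons; With tetrahedral geometry the complex is necessarily high-spin; e² t₂⁰ → 2 unpaired.
(2): Mn sits in group 7; removing 2 electrons leaves Mn²⁺ with 7 − 2 = 5 d electrons; t₂g³ eg² → 5 unpaired.
So (2) has more unpaired electrons.

(2)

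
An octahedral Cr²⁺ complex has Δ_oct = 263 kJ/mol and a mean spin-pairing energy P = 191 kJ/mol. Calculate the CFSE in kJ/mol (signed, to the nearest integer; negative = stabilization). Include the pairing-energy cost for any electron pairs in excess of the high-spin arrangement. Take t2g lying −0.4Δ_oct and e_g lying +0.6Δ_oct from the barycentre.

Cr sits in group 6; removing 2 electrons leaves Cr²⁺ with 6 − 2 = 4 d electrons.
Since Δ_oct = 263 kJ/mol > P = 191 kJ/mol, the complex adopts the low-spin configuration.
Configuration: t2g^4 e_g^0.
Orbital CFSE = -1.6Δ_oct = -1.6 × 263 = -421 kJ/mol.
Excess pairs vs high-spin: 1 − 0 = 1; pairing cost = +191 kJ/mol.
Net CFSE = -421 + 191 = -230 kJ/mol.

-230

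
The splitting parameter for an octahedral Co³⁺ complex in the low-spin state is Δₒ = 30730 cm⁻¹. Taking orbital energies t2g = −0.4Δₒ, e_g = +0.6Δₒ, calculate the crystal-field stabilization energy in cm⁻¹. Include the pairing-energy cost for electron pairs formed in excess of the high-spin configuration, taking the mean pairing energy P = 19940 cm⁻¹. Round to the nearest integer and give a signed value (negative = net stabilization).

-33872

Co sits in group 9; removing 3 electrons leaves Co³⁺ with 9 − 3 = 6 d electrons.
The d⁶ electrons fill as t2g^6 e_g^0.
The orbital stabilization is -2.4Δₒ = -2.4 × 30730 = -73752 cm⁻¹.
Pairing penalty: 3 pairs vs 1 in the high-spin reference → 2 extra × P = 39880 cm⁻¹.
Combining: -73752 + 39880 = -33872 cm⁻¹.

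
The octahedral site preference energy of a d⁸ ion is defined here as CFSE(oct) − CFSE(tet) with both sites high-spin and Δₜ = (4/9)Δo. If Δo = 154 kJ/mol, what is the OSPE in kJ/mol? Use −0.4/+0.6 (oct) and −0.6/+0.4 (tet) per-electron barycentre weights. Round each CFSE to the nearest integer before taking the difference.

-130

Octahedral high-spin t2g^6 e_g^2: CFSE = -1.2 × 154 = -185 kJ/mol.
Tetrahedral: e^4 t2^4, CFSE = 4(−0.6) + 4(+0.4) = -0.8Δₜ = -0.8 × (4/9) × 154 = -55 kJ/mol.
OSPE = CFSE(oct) − CFSE(tet) = -185 − (-55) = -130 kJ/mol.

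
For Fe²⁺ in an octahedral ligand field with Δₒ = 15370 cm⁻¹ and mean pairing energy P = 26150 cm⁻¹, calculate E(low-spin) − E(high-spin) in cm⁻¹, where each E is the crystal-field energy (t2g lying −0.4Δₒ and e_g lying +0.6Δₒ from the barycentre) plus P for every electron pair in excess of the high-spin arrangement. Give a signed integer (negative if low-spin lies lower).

21560

Fe²⁺: group 8, so d-count = 8 − 2 = 6.
High-spin: t2g^4 e_g^2, CFSE = -0.4Δₒ = -6148 cm⁻¹.
Low-spin: t2g^6 e_g^0, orbital CFSE = -2.4Δₒ = -36888 cm⁻¹; plus 2 excess pairs × P = +52300 cm⁻¹; total 15412 cm⁻¹.
E(LS) − E(HS) = 15412 − (-6148) = 21560 cm⁻¹.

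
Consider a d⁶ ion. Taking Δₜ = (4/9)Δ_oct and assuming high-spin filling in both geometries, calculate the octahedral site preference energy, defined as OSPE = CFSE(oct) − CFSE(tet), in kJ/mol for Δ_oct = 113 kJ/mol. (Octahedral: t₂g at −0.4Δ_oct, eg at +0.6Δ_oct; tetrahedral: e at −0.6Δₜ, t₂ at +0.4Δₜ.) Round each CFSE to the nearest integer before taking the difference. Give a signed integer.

Octahedral high-spin t2g^4 e_g^2: CFSE = -0.4 × 113 = -45 kJ/mol.
Tetrahedral e^3 t2^3 gives -0.6Δₜ = -0.6 × (4/9) × 113 = -30 kJ/mol.
OSPE = -45 − (-30) = -15 kJ/mol.

-15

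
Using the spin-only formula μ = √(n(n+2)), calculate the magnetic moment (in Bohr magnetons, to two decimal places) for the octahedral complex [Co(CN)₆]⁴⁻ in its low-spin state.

1.73 Bohr magnetons

Each CN⁻ contributes -1; 6 × (-1) = -6. With overall charge -4, Co is in the +2 oxidation state.
Co sits in group 9; removing 2 electrons leaves Co²⁺ with 9 − 2 = 7 d electrons.
Configuration: t₂g⁶ eg¹ → 1 unpaired electron.
μ(spin-only) = √[1(1+2)] = √3 ≈ 1.73 Bohr magnetons.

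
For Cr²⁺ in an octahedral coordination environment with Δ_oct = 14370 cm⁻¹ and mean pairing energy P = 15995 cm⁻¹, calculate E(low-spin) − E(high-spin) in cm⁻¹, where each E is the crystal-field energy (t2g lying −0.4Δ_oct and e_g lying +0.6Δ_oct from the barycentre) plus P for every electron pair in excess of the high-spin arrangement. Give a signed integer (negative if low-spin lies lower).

Cr is in group 6, so Cr²⁺ is d⁴ (6 − 2 = 4).
High-spin: t2g^3 e_g^1, CFSE = -0.6Δ_oct = -8622 cm⁻¹.
Low-spin t2g^4 e_g^0 gives -1.6Δ_oct = -22992 cm⁻¹, but forming 1 extra pair costs 1P = 15995 cm⁻¹, so E(LS) = -22992 + 15995 = -6997 cm⁻¹.
E(LS) − E(HS) = -6997 − (-8622) = 1625 cm⁻¹.

1625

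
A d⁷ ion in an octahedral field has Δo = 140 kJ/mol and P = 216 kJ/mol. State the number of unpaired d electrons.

Δo < P, so pairing is avoided: the ground state is high-spin.
Configuration: t2g^5 e_g^2.
Unpaired electrons: 3.

3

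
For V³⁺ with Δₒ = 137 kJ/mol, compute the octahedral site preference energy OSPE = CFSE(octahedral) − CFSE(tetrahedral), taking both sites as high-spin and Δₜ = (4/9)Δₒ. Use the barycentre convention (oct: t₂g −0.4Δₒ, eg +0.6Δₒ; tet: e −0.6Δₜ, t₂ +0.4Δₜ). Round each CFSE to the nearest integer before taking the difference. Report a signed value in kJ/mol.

-37

V³⁺: group 5, so d-count = 5 − 3 = 2.
Octahedral high-spin t2g^2 e_g^0: CFSE = -0.8 × 137 = -110 kJ/mol.
In a tetrahedral site the filling is e^2 t2^0: CFSE(tet) = -1.2Δₜ = -1.2 × (4/9)(137) = -73 kJ/mol.
OSPE = CFSE(oct) − CFSE(tet) = -110 − (-73) = -37 kJ/mol.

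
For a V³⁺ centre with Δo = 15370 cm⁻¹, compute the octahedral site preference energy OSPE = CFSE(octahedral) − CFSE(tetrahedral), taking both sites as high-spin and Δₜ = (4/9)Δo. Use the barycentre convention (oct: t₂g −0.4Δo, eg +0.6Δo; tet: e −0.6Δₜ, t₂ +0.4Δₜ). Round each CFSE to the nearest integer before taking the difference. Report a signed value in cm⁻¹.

-4099

Group 5 minus oxidation state +3 gives a d² configuration for V³⁺.
Octahedral (high-spin): t2g^2 e_g^0, CFSE = 2(−0.4) + 0(+0.6) = -0.8Δo = -0.8 × 15370 = -12296 cm⁻¹.
Tetrahedral e^2 t2^0 gives -1.2Δₜ = -1.2 × (4/9) × 15370 = -8197 cm⁻¹.
Subtracting, OSPE = -12296 − (-8197) = -4099 cm⁻¹.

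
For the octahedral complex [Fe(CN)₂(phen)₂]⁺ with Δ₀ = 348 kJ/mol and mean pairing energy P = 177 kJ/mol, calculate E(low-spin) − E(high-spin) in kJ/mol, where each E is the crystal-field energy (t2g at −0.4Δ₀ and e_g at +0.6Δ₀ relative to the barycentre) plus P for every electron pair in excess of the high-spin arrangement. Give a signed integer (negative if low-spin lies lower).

-342

Ligand charges: 2×(-1) from CN⁻ and 2×(+0) from phen sum to -2; with overall charge +1, Fe is +3.
Group 8 minus oxidation state +3 gives a d⁵ configuration for Fe³⁺.
High-spin d⁵ fills as t2g^3 e_g^2 with CFSE 3(−0.4) + 2(+0.6) = 0.0Δ₀ = 0 kJ/mol.
Low-spin t2g^5 e_g^0 gives -2.0Δ₀ = -696 kJ/mol, but forming 2 extra pairs costs 2P = 354 kJ/mol, so E(LS) = -696 + 354 = -342 kJ/mol.
The difference is -342 − (0) = -342 kJ/mol, so low-spin lies lower.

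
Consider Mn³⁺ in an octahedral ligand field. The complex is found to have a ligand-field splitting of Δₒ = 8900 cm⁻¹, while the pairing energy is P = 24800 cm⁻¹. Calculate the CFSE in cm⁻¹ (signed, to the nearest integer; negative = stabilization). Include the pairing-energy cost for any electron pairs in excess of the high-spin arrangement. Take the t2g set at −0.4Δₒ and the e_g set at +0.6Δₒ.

-5340

Mn³⁺: group 7, so d-count = 7 − 3 = 4.
Δₒ < P, so pairing is avoided: the ground state is high-spin.
That gives t2g^3 e_g^1.
Orbital CFSE = -0.6Δₒ = -0.6 × 8900 = -5340 cm⁻¹.
High-spin has no excess pairs, so no pairing correction applies.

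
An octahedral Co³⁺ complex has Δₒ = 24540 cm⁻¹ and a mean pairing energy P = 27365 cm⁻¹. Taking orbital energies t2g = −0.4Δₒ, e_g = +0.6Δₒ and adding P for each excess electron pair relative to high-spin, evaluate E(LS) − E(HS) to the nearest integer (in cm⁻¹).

5650

Co³⁺: group 9, so d-count = 9 − 3 = 6.
High-spin d⁶ fills as t2g^4 e_g^2 with CFSE 4(−0.4) + 2(+0.6) = -0.4Δₒ = -9816 cm⁻¹.
Low-spin: t2g^6 e_g^0, orbital CFSE = -2.4Δₒ = -58896 cm⁻¹; plus 2 excess pairs × P = +54730 cm⁻¹; total -4166 cm⁻¹.
Thus E(LS) − E(HS) = 5650 cm⁻¹.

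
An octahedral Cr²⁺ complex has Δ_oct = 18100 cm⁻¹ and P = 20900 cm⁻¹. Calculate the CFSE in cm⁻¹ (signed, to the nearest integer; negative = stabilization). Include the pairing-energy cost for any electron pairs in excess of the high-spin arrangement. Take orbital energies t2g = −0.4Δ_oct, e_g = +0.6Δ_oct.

Cr is in group 6, so Cr²⁺ is d⁴ (6 − 2 = 4).
With Δ_oct < P the complex is high-spin.
That gives t2g^3 e_g^1.
Orbital CFSE = -0.6Δ_oct = -0.6 × 18100 = -10860 cm⁻¹.
High-spin has no excess pairs, so no pairing correction applies.

-10860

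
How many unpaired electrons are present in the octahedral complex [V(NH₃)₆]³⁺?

NH₃ is neutral, so the +3 overall charge sits on V: oxidation state +3.
V³⁺: group 5, so d-count = 5 − 3 = 2.
Configuration: t₂g² eg⁰, giving 2 unpaired electrons.

2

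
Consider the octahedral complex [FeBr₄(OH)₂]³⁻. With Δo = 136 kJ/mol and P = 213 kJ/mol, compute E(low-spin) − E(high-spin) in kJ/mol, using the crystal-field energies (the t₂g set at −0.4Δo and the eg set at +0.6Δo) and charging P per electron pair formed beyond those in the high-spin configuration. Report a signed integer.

154

Ligand charges: 4×(-1) from Br⁻ and 2×(-1) from OH⁻ sum to -6; with overall charge -3, Fe is +3.
Fe is in group 8, so Fe³⁺ is d⁵ (8 − 3 = 5).
High-spin d⁵ fills as t₂g³ eg² with CFSE 3(−0.4) + 2(+0.6) = 0.0Δo = 0 kJ/mol.
Low-spin: t₂g⁵ eg⁰, orbital CFSE = -2.0Δo = -272 kJ/mol; plus 2 excess pairs × P = +426 kJ/mol; total 154 kJ/mol.
Thus E(LS) − E(HS) = 154 kJ/mol.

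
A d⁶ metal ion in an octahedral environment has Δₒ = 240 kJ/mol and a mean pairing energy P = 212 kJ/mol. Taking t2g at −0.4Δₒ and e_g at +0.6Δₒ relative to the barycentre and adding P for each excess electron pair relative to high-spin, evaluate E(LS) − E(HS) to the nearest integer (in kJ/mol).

High-spin d⁶ fills as t2g^4 e_g^2 with CFSE 4(−0.4) + 2(+0.6) = -0.4Δₒ = -96 kJ/mol.
Low-spin: t2g^6 e_g^0, orbital CFSE = -2.4Δₒ = -576 kJ/mol; plus 2 excess pairs × P = +424 kJ/mol; total -152 kJ/mol.
The difference is -152 − (-96) = -56 kJ/mol, so low-spin lies lower.

-56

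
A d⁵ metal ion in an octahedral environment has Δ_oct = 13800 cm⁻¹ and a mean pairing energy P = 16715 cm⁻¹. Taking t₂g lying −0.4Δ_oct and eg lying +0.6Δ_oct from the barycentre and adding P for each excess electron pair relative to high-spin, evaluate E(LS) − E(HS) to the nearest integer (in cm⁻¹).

High-spin: t₂g³ eg², CFSE = 0.0Δ_oct = 0 cm⁻¹.
Low-spin: t₂g⁵ eg⁰, orbital CFSE = -2.0Δ_oct = -27600 cm⁻¹; plus 2 excess pairs × P = +33430 cm⁻¹; total 5830 cm⁻¹.
The difference is 5830 − (0) = 5830 cm⁻¹, so high-spin lies lower.

5830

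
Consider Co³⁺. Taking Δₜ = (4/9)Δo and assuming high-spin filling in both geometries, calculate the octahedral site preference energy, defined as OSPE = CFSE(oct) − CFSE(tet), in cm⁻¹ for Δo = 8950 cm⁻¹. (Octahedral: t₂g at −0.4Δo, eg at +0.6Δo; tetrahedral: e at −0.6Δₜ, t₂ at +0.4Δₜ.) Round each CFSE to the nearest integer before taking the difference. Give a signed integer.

Group 9 minus oxidation state +3 gives a d⁶ configuration for Co³⁺.
Octahedral (high-spin): t2g^4 e_g^2, CFSE = 4(−0.4) + 2(+0.6) = -0.4Δo = -0.4 × 8950 = -3580 cm⁻¹.
In a tetrahedral site the filling is e^3 t2^3: CFSE(tet) = -0.6Δₜ = -0.6 × (4/9)(8950) = -2387 cm⁻¹.
OSPE = -3580 − (-2387) = -1193 cm⁻¹.

-1193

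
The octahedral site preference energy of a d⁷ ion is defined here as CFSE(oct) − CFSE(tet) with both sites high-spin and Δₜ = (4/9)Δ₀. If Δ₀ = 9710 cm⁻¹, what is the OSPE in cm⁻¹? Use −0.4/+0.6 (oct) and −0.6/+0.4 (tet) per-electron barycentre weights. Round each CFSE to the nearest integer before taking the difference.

In an octahedral site d⁷ (HS) is t₂g⁵ eg², giving CFSE(oct) = -0.8Δ₀ = -7768 cm⁻¹.
In a tetrahedral site the filling is e⁴ t₂³: CFSE(tet) = -1.2Δₜ = -1.2 × (4/9)(9710) = -5179 cm⁻¹.
OSPE = -7768 − (-5179) = -2589 cm⁻¹.

-2589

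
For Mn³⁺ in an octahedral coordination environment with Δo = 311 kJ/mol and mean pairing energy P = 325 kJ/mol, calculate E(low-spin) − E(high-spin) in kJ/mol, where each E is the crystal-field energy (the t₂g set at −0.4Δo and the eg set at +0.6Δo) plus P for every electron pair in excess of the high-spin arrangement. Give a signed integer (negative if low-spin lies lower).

14

Mn sits in group 7; removing 3 electrons leaves Mn³⁺ with 7 − 3 = 4 d electrons.
High-spin d⁴ fills as t₂g³ eg¹ with CFSE 3(−0.4) + 1(+0.6) = -0.6Δo = -187 kJ/mol.
For low-spin the configuration is t₂g⁴ eg⁰: orbital energy -1.6 × 311 = -498 kJ/mol, and 1 additional pair relative to high-spin adds 325 kJ/mol, giving -173 kJ/mol.
The difference is -173 − (-187) = 14 kJ/mol, so high-spin lies lower.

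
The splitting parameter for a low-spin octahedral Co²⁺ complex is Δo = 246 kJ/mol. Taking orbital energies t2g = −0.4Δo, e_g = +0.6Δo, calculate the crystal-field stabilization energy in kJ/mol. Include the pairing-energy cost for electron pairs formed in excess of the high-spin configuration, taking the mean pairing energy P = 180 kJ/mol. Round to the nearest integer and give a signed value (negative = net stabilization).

-263

Co is in group 9, so Co²⁺ is d⁷ (9 − 2 = 7).
The d⁷ electrons fill as t2g^6 e_g^1.
The orbital stabilization is -1.8Δo = -1.8 × 246 = -443 kJ/mol.
Relative to high-spin t2g^5 e_g^2 (2 paired), the low-spin configuration has 1 additional pair, contributing +1 × 180 = +180 kJ/mol.
Net CFSE = -443 + 180 = -263 kJ/mol.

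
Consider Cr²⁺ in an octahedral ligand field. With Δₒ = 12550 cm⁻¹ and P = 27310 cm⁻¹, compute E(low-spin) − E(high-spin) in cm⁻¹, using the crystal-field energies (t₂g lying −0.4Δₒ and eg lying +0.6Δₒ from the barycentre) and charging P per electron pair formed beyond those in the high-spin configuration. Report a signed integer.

Cr²⁺: group 6, so d-count = 6 − 2 = 4.
High-spin: t₂g³ eg¹, CFSE = -0.6Δₒ = -7530 cm⁻¹.
Low-spin t₂g⁴ eg⁰ gives -1.6Δₒ = -20080 cm⁻¹, but forming 1 extra pair costs 1P = 27310 cm⁻¹, so E(LS) = -20080 + 27310 = 7230 cm⁻¹.
Thus E(LS) − E(HS) = 14760 cm⁻¹.

14760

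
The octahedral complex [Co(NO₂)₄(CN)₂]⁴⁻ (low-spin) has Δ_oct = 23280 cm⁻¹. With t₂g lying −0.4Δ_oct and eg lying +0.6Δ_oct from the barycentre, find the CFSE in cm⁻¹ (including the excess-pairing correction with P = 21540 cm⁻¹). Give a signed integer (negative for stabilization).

Ligand charges: 4×(-1) from NO₂⁻ and 2×(-1) from CN⁻ sum to -6; with overall charge -4, Co is +2.
Co²⁺: group 9, so d-count = 9 − 2 = 7.
Electron filling gives t₂g⁶ eg¹.
CFSE(orbital) = 6×(-0.4Δ_oct) + 1×(0.6Δ_oct) = -1.8Δ_oct; with Δ_oct = 23280 cm⁻¹ that is -41904 cm⁻¹.
Relative to high-spin t₂g⁵ eg² (2 paired), the low-spin configuration has 1 additional pair, contributing +1 × 21540 = +21540 cm⁻¹.
Net CFSE = -41904 + 21540 = -20364 cm⁻¹.

-20364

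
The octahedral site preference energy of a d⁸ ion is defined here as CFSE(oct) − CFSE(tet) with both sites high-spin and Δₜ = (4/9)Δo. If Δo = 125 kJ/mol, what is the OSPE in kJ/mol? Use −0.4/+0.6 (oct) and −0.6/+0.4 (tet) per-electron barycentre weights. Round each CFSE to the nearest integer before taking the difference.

-106

Octahedral (high-spin): t₂g⁶ eg², CFSE = 6(−0.4) + 2(+0.6) = -1.2Δo = -1.2 × 125 = -150 kJ/mol.
Tetrahedral: e⁴ t₂⁴, CFSE = 4(−0.6) + 4(+0.4) = -0.8Δₜ = -0.8 × (4/9) × 125 = -44 kJ/mol.
OSPE = -150 − (-44) = -106 kJ/mol.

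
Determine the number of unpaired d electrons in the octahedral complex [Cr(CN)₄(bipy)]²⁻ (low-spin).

Ligand charges: 4×(-1) from CN⁻ and 1×(+0) from bipy sum to -4; with overall charge -2, Cr is +2.
Cr is in group 6, so Cr²⁺ is d⁴ (6 − 2 = 4).
Configuration: t2g^4 e_g^0, giving 2 unpaired electrons.

2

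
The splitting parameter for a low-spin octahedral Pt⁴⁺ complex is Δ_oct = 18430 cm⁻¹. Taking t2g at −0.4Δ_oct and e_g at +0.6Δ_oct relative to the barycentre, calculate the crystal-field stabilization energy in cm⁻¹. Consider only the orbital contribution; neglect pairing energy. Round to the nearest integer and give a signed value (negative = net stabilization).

-44232

Pt is in group 10, so Pt⁴⁺ is d⁶ (10 − 4 = 6).
Electron filling gives t2g^6 e_g^0.
Orbital CFSE = 6(-0.4) + 0(0.6) = -2.4Δ_oct = -2.4 × 18430 = -44232 cm⁻¹.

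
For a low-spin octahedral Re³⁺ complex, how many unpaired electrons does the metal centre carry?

Re sits in group 7; removing 3 electrons leaves Re³⁺ with 7 − 3 = 4 d electrons.
Configuration: t₂g⁴ eg⁰, giving 2 unpaired electrons.

2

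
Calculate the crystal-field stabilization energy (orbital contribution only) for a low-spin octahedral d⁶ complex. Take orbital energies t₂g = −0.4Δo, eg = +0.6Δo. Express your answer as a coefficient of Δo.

-2.4 Δo

Configuration: t₂g⁶ eg⁰.
CFSE = 6(-0.4Δo) + 0(0.6Δo) = -2.4Δo + 0.0Δo = -2.4Δo.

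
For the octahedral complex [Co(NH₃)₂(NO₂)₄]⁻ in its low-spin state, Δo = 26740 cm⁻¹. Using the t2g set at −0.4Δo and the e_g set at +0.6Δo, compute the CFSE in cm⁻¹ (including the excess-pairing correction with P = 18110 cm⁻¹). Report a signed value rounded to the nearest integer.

Ligand charges: 2×(+0) from NH₃ and 4×(-1) from NO₂⁻ sum to -4; with overall charge -1, Co is +3.
Co is in group 9, so Co³⁺ is d⁶ (9 − 3 = 6).
Electron filling gives t2g^6 e_g^0.
Orbital CFSE = 6(-0.4) + 0(0.6) = -2.4Δo = -2.4 × 26740 = -64176 cm⁻¹.
Relative to high-spin t2g^4 e_g^2 (1 paired), the low-spin configuration has 2 additional pairs, contributing +2 × 18110 = +36220 cm⁻¹.
Net CFSE = -64176 + 36220 = -27956 cm⁻¹.

-27956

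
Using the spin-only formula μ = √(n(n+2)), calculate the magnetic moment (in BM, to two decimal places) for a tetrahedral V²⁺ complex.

3.87 BM

V²⁺: group 5, so d-count = 5 − 2 = 3.
Tetrahedral fields are weak (Δₜ ≈ 4/9 Δₒ), so electrons fill high-spin.
Configuration: e^2 t2^1 → 3 unpaired electrons.
μ(spin-only) = √[3(3+2)] = √15 ≈ 3.87 BM.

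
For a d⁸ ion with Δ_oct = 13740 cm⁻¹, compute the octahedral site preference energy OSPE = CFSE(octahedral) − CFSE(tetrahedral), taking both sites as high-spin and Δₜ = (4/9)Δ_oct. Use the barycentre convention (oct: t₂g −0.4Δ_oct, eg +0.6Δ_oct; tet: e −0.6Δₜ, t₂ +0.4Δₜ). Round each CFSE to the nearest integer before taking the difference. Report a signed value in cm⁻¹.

Octahedral high-spin t₂g⁶ eg²: CFSE = -1.2 × 13740 = -16488 cm⁻¹.
Tetrahedral e⁴ t₂⁴ gives -0.8Δₜ = -0.8 × (4/9) × 13740 = -4885 cm⁻¹.
Subtracting, OSPE = -16488 − (-4885) = -11603 cm⁻¹.

-11603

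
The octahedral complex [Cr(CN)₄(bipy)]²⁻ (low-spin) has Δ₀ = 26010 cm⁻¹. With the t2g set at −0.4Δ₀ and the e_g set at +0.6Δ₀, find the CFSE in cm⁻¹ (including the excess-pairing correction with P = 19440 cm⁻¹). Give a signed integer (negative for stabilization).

-22176

Ligand charges: 4×(-1) from CN⁻ and 1×(+0) from bipy sum to -4; with overall charge -2, Cr is +2.
Group 6 minus oxidation state +2 gives a d⁴ configuration for Cr²⁺.
The d⁴ electrons fill as t2g^4 e_g^0.
CFSE(orbital) = 4×(-0.4Δ₀) + 0×(0.6Δ₀) = -1.6Δ₀; with Δ₀ = 26010 cm⁻¹ that is -41616 cm⁻¹.
Pairing penalty: 1 pair vs 0 in the high-spin reference → 1 extra × P = 19440 cm⁻¹.
Net CFSE = -41616 + 19440 = -22176 cm⁻¹.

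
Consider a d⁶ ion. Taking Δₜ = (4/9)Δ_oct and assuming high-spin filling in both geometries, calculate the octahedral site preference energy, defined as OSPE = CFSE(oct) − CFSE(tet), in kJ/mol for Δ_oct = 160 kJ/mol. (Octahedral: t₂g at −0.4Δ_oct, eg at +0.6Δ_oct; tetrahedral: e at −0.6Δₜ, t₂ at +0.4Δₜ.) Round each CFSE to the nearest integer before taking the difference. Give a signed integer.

-21

Octahedral (high-spin): t2g^4 e_g^2, CFSE = 4(−0.4) + 2(+0.6) = -0.4Δ_oct = -0.4 × 160 = -64 kJ/mol.
Tetrahedral: e^3 t2^3, CFSE = 3(−0.6) + 3(+0.4) = -0.6Δₜ = -0.6 × (4/9) × 160 = -43 kJ/mol.
OSPE = CFSE(oct) − CFSE(tet) = -64 − (-43) = -21 kJ/mol.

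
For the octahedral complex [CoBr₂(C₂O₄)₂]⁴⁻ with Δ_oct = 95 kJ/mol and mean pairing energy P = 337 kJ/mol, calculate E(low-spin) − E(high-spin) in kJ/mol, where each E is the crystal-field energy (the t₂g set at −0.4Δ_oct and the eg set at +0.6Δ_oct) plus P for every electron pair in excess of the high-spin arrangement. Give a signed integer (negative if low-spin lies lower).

242

Ligand charges: 2×(-1) from Br⁻ and 2×(-2) from C₂O₄²⁻ sum to -6; with overall charge -4, Co is +2.
Co²⁺: group 9, so d-count = 9 − 2 = 7.
High-spin d⁷ fills as t₂g⁵ eg² with CFSE 5(−0.4) + 2(+0.6) = -0.8Δ_oct = -76 kJ/mol.
Low-spin: t₂g⁶ eg¹, orbital CFSE = -1.8Δ_oct = -171 kJ/mol; plus 1 excess pair × P = +337 kJ/mol; total 166 kJ/mol.
E(LS) − E(HS) = 166 − (-76) = 242 kJ/mol.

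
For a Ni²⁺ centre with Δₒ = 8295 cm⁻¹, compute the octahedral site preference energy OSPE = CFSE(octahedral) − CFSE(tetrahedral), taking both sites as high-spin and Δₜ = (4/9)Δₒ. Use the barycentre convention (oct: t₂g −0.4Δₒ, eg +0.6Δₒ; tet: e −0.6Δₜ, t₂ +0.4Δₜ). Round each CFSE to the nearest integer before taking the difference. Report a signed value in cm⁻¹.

Ni sits in group 10; removing 2 electrons leaves Ni²⁺ with 10 − 2 = 8 d electrons.
In an octahedral site d⁸ (HS) is t2g^6 e_g^2, giving CFSE(oct) = -1.2Δₒ = -9954 cm⁻¹.
Tetrahedral e^4 t2^4 gives -0.8Δₜ = -0.8 × (4/9) × 8295 = -2949 cm⁻¹.
OSPE = CFSE(oct) − CFSE(tet) = -9954 − (-2949) = -7005 cm⁻¹.

-7005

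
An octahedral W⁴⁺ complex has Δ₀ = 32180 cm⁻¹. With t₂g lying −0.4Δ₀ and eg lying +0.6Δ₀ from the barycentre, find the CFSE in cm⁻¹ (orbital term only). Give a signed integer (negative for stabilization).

-25744

W⁴⁺: group 6, so d-count = 6 − 4 = 2.
For octahedral d² the high- and low-spin configurations coincide.
Electron filling gives t₂g² eg⁰.
Orbital CFSE = 2(-0.4) + 0(0.6) = -0.8Δ₀ = -0.8 × 32180 = -25744 cm⁻¹.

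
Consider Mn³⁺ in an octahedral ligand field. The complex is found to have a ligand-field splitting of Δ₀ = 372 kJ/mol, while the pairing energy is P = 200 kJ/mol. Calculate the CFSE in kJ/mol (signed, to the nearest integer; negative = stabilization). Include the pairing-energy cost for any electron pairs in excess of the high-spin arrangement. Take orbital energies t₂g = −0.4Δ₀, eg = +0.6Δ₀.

Mn sits in group 7; removing 3 electrons leaves Mn³⁺ with 7 − 3 = 4 d electrons.
Δ₀ > P, so pairing is preferred: the ground state is low-spin.
That gives t₂g⁴ eg⁰.
Orbital CFSE = -1.6Δ₀ = -1.6 × 372 = -595 kJ/mol.
Excess pairs vs high-spin: 1 − 0 = 1; pairing cost = +200 kJ/mol.
Net CFSE = -595 + 200 = -395 kJ/mol.

-395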